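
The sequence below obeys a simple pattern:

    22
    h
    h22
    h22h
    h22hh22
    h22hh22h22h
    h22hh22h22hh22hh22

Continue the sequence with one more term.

This is a Fibonacci-style word recurrence s(k) = s(k−1)·s(k−2): e.g. h·22 = h22.
Continuing: h22hh22h22hh22hh22 · h22hh22h22h gives term 8.

h22hh22h22hh22hh22h22hh22h22h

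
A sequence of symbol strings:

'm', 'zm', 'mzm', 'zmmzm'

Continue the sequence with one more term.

mzmzmmzm

From term 3 onward, concatenate the second-to-last term with the last: m·zm = mzm, zm·mzm = zmmzm, …
Continuing: mzm · zmmzm gives term 5.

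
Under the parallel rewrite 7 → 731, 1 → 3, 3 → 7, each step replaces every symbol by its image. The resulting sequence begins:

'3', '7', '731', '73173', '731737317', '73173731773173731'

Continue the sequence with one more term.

φ(73173731773173731) expands symbol-by-symbol to 731 7 3 731 7 731 7 3 731 731 7 3 731 7 731 7 3; joining the 17 pieces gives the next term.

7317373177317373173173731773173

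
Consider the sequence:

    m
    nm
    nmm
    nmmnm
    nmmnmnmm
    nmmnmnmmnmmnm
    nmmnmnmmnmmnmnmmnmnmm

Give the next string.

This is a Fibonacci-style word recurrence s(k) = s(k−1)·s(k−2): e.g. nm·m = nmm.
Continuing: nmmnmnmmnmmnmnmmnmnmm · nmmnmnmmnmmnm gives term 8.

nmmnmnmmnmmnmnmmnmnmmnmmnmnmmnmmnm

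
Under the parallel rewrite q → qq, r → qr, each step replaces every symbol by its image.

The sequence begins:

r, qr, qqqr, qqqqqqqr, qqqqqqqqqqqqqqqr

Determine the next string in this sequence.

Rewriting the 16 symbols of qqqqqqqqqqqqqqqr one by one yields qq qq qq qq qq qq qq qq qq qq qq qq qq qq qq qr; concatenated:

qqqqqqqqqqqqqqqqqqqqqqqqqqqqqqqr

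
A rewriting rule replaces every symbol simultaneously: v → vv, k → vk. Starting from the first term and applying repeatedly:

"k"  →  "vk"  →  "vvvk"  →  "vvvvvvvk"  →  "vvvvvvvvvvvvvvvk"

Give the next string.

Applying the rule to each of the 16 symbols of vvvvvvvvvvvvvvvk gives the pieces vv vv vv vv vv vv vv vv vv vv vv vv vv vv vv vk, which concatenate to the answer.

vvvvvvvvvvvvvvvvvvvvvvvvvvvvvvvk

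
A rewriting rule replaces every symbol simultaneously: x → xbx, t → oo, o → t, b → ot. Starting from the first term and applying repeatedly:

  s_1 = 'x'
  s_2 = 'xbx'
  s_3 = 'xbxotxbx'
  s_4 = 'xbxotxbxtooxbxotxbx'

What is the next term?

Rewriting the 19 symbols of xbxotxbxtooxbxotxbx one by one yields xbx ot xbx t oo xbx ot xbx oo t t xbx ot xbx t oo xbx ot xbx; concatenated:

xbxotxbxtooxbxotxbxoottxbxotxbxtooxbxotxbx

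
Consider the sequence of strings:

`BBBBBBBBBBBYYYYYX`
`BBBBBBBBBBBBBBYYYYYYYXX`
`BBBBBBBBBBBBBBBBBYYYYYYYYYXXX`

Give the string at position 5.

BBBBBBBBBBBBBBBBBBBBBBBYYYYYYYYYYYYYXXXXX

Term n consists of 3n+2 B's, followed by 2n-1 Y's, followed by n-2 X's, where the shown terms are n = 3, 4, 5.
For term 5, n = 7, so the run lengths are 23, 13, 5.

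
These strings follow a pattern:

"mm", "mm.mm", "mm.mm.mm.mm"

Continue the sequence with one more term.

Each string is two copies of the previous one joined by '.'.
Doubling mm.mm.mm.mm with '.' between the halves:

mm.mm.mm.mm.mm.mm.mm.mm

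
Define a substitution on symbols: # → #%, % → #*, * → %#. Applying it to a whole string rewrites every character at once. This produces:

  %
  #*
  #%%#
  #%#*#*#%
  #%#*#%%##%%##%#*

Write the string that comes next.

φ(#%#*#%%##%%##%#*) expands symbol-by-symbol to #% #* #% %# #% #* #* #% #% #* #* #% #% #* #% %#; joining the 16 pieces gives the next term.

#%#*#%%##%#*#*#%#%#*#*#%#%#*#%%#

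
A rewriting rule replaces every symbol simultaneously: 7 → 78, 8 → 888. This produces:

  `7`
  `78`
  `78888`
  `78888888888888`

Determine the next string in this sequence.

Rewriting the 14 symbols of 78888888888888 one by one yields 78 888 888 888 888 888 888 888 888 888 888 888 888 888; concatenated:

78888888888888888888888888888888888888888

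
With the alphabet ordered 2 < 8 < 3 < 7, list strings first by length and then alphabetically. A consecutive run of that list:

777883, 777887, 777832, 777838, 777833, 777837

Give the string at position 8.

777878

Advancing 2 positions from 777837 through 777837 → 777872 reaches term 8.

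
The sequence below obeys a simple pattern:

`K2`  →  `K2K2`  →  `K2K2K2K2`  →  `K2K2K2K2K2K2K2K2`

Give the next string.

K2K2K2K2K2K2K2K2K2K2K2K2K2K2K2K2

s(k+1) = s(k)·s(k) — each term doubles the last.
One more doubling of K2K2K2K2K2K2K2K2 gives the answer.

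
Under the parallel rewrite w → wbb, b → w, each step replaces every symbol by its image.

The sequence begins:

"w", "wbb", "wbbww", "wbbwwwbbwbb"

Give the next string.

Apply φ to wbbwwwbbwbb symbol by symbol: w→wbb, b→w, b→w, w→wbb, w→wbb, w→wbb, b→w, b→w, w→wbb, b→w, b→w; joined: wbb w w wbb wbb wbb w w wbb w w.

wbbwwwbbwbbwbbwwwbbww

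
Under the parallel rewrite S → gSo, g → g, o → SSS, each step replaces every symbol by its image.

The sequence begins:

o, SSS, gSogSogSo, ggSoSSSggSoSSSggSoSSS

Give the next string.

gggSoSSSgSogSogSogggSoSSSgSogSogSogggSoSSSgSogSogSo

φ(ggSoSSSggSoSSSggSoSSS) expands symbol-by-symbol to g g gSo SSS gSo gSo gSo g g gSo SSS gSo gSo gSo g g gSo SSS gSo gSo gSo; joining the 21 pieces gives the next term.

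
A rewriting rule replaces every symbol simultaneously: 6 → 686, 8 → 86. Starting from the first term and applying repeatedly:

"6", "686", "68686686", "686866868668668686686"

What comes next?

6868668686686686866868668668686686686866868668668686686

φ(686866868668668686686) expands symbol-by-symbol to 686 86 686 86 686 686 86 686 86 686 686 86 686 686 86 686 86 686 686 86 686; joining the 21 pieces gives the next term.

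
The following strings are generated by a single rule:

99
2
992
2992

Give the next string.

From term 3 onward, concatenate the second-to-last term with the last: 99·2 = 992, 2·992 = 2992, …
So term 5 is 992·2992.

9922992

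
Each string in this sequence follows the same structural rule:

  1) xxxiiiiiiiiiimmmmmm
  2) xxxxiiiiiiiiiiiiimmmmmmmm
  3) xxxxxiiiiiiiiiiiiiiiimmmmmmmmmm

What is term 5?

xxxxxxxiiiiiiiiiiiiiiiiiiiiiimmmmmmmmmmmmmm

The n-th term is n x's then 3n+1 i's then 2n m's, where the shown terms are n = 3, 4, 5.
Setting n = 7 gives 7, 22, 14 characters in each block.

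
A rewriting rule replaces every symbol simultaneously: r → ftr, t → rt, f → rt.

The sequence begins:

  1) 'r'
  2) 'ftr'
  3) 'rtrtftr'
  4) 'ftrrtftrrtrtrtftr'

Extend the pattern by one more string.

Rewriting the 17 symbols of ftrrtftrrtrtrtftr one by one yields rt rt ftr ftr rt rt rt ftr ftr rt ftr rt ftr rt rt rt ftr; concatenated:

rtrtftrftrrtrtrtftrftrrtftrrtftrrtrtrtftr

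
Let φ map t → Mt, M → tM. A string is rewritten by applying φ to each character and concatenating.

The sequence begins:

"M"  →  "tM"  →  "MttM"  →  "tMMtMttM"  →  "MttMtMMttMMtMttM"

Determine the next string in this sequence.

Replace each of the 16 characters of MttMtMMttMMtMttM in place — tM Mt Mt tM Mt tM tM Mt Mt tM tM Mt tM Mt Mt tM — and concatenate.

tMMtMttMMttMtMMtMttMtMMttMMtMttM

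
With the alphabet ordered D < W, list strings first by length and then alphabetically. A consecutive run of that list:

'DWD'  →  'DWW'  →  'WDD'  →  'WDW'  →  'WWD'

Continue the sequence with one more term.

Treat WWD as a base-2 numeral over the given alphabet and add one, carrying through any trailing W's.

WWW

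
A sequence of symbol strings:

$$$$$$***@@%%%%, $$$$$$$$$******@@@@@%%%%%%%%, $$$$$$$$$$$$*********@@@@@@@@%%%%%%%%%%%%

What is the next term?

Each string has the form $^{3n+3} *^{3n} @^{3n-1} %^{4n} (n = 1, 2, …).
For the next term, n = 4, so the run lengths are 15, 12, 11, 16.

$$$$$$$$$$$$$$$************@@@@@@@@@@@%%%%%%%%%%%%%%%%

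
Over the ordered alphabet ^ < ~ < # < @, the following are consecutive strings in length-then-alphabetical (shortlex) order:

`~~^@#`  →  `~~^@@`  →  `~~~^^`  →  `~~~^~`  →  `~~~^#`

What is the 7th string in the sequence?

Advancing 2 positions from ~~~^# through ~~~^# → ~~~^@ reaches term 7.

~~~~^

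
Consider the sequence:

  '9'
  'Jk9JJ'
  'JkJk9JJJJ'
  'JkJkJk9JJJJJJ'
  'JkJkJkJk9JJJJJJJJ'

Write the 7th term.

s(k+1) = Jk·s(k)·JJ, so each term gains Jk as a prefix and JJ as a suffix.
From JkJkJkJk9JJJJJJJJ, 2 further steps: JkJkJkJk9JJJJJJJJ → JkJkJkJkJk9JJJJJJJJJJ → (answer).

JkJkJkJkJkJk9JJJJJJJJJJJJ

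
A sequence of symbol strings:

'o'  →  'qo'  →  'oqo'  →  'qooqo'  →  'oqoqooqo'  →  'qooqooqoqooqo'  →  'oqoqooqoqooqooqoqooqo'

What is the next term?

This is a Fibonacci-style word recurrence s(k) = s(k−2)·s(k−1): e.g. o·qo = oqo.
So term 8 is qooqooqoqooqo·oqoqooqoqooqooqoqooqo.

qooqooqoqooqooqoqooqoqooqooqoqooqo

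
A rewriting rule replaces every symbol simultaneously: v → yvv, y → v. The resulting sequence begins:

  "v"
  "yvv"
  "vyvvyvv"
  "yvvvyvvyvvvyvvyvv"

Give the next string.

Replace each of the 17 characters of yvvvyvvyvvvyvvyvv in place — v yvv yvv yvv v yvv yvv v yvv yvv yvv v yvv yvv v yvv yvv — and concatenate.

vyvvyvvyvvvyvvyvvvyvvyvvyvvvyvvyvvvyvvyvv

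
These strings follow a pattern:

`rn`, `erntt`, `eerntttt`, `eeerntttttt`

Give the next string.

Each term wraps the previous one in e on the left and tt on the right.
Applying this once more to eeerntttttt:

eeeerntttttttt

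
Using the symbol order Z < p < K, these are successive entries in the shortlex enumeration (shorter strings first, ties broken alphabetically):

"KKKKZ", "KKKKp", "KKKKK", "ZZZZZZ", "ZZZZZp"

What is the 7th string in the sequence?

Stepping forward 2 times from ZZZZZp: ZZZZZp → ZZZZZK, then the target.

ZZZZpZ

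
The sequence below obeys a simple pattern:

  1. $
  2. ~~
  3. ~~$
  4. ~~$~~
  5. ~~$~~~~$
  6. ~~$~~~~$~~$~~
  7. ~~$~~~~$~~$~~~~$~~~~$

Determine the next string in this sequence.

This is a Fibonacci-style word recurrence s(k) = s(k−1)·s(k−2): e.g. ~~·$ = ~~$.
So term 8 is ~~$~~~~$~~$~~~~$~~~~$·~~$~~~~$~~$~~.

~~$~~~~$~~$~~~~$~~~~$~~$~~~~$~~$~~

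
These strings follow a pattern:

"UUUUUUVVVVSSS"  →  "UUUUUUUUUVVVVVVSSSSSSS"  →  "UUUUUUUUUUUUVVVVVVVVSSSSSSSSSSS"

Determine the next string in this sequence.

UUUUUUUUUUUUUUUVVVVVVVVVVSSSSSSSSSSSSSSS

The n-th term is 3n+3 U's then 2n+2 V's then 4n-1 S's (n = 1, 2, …).
Setting n = 4 gives 15, 10, 15 characters in each block.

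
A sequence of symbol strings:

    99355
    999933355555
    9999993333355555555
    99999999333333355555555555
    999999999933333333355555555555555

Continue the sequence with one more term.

9999999999993333333333355555555555555555

Reading off run lengths: 9 runs 2, 4, 6, 8, 10; 3 runs 1, 3, 5, 7, 9; 5 runs 2, 5, 8, 11, 14 — each is linear in n (n = 1, 2, …).
For the next term, n = 6, so the run lengths are 12, 11, 17.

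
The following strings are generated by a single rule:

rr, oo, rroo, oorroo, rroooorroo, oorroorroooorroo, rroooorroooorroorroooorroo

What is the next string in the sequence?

This is a Fibonacci-style word recurrence s(k) = s(k−2)·s(k−1): e.g. rr·oo = rroo.
The next term joins oorroorroooorroo and rroooorroooorroorroooorroo.

oorroorroooorroorroooorroooorroorroooorroo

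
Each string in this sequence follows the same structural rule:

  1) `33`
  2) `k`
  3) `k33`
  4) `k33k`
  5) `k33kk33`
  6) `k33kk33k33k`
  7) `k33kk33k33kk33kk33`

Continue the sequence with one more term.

k33kk33k33kk33kk33k33kk33k33k

This is a Fibonacci-style word recurrence s(k) = s(k−1)·s(k−2): e.g. k·33 = k33.
The next term joins k33kk33k33kk33kk33 and k33kk33k33k.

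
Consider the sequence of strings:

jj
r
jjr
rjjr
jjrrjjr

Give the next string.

rjjrjjrrjjr

From term 3 onward, concatenate the second-to-last term with the last: jj·r = jjr, r·jjr = rjjr, …
Continuing: rjjr · jjrrjjr gives term 6.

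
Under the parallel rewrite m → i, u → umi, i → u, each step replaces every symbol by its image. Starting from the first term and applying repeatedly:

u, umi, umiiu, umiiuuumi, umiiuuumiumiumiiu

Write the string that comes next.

umiiuuumiumiumiiuumiiuumiiuuumi

Applying the rule to each of the 17 symbols of umiiuuumiumiumiiu gives the pieces umi i u u umi umi umi i u umi i u umi i u u umi, which concatenate to the answer.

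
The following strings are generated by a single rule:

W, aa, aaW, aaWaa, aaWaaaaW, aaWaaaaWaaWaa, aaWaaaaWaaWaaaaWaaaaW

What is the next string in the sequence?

aaWaaaaWaaWaaaaWaaaaWaaWaaaaWaaWaa

This is a Fibonacci-style word recurrence s(k) = s(k−1)·s(k−2): e.g. aa·W = aaW.
Continuing: aaWaaaaWaaWaaaaWaaaaW · aaWaaaaWaaWaa gives term 8.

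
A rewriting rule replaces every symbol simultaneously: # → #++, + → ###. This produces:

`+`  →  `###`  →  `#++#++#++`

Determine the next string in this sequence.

Expanding #++#++#++: #→#++, +→###, +→###, #→#++, +→###, +→###, #→#++, +→###, +→###. Concatenated: #++ ### ### #++ ### ### #++ ### ###.

#++#######++#######++######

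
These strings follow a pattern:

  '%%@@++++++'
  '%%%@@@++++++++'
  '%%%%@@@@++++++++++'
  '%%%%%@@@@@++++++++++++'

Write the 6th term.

%%%%%%%@@@@@@@++++++++++++++++

Each string has the form %^{n} @^{n} +^{2n+2}, where the shown terms are n = 2, 3, 4, 5.
At n = 7 the blocks have lengths 7, 7, 16.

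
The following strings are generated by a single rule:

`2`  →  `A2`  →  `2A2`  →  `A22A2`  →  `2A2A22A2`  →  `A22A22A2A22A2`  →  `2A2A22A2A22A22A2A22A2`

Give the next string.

A22A22A2A22A22A2A22A2A22A22A2A22A2

From term 3 onward, concatenate the second-to-last term with the last: 2·A2 = 2A2, A2·2A2 = A22A2, …
The next term joins A22A22A2A22A2 and 2A2A22A2A22A22A2A22A2.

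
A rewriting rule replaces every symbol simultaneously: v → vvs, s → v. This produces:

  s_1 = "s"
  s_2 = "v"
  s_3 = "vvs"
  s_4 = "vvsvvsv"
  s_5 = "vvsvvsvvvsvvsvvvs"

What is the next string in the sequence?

Applying the rule to each of the 17 symbols of vvsvvsvvvsvvsvvvs gives the pieces vvs vvs v vvs vvs v vvs vvs vvs v vvs vvs v vvs vvs vvs v, which concatenate to the answer.

vvsvvsvvvsvvsvvvsvvsvvsvvvsvvsvvvsvvsvvsv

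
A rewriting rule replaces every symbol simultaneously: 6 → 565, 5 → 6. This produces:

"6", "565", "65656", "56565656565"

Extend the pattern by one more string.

Rewriting each symbol of 56565656565: 5→6, 6→565, 5→6, 6→565, 5→6, 6→565, 5→6, 6→565, 5→6, 6→565, 5→6, which concatenates to 6 565 6 565 6 565 6 565 6 565 6.

656565656565656565656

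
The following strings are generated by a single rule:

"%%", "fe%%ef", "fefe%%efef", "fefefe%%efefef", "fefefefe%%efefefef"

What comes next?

s(k+1) = fe·s(k)·ef, so each term gains fe as a prefix and ef as a suffix.
So the next term is fe·fefefefe%%efefefef·ef.

fefefefefe%%efefefefef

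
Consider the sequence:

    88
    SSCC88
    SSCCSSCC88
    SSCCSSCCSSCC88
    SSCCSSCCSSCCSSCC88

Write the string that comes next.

The strings grow by a fixed prefix SSCC each time.
Applying this once more to SSCCSSCCSSCCSSCC88:

SSCCSSCCSSCCSSCCSSCC88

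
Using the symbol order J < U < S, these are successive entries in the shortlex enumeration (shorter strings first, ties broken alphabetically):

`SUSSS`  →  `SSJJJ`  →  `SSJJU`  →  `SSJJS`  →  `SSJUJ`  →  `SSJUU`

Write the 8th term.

SSJSJ

Continuing the enumeration 2 steps past SSJUU: SSJUU → SSJUS → (answer).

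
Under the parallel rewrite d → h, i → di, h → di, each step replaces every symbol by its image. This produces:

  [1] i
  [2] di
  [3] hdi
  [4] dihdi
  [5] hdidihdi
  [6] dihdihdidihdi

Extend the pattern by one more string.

hdidihdidihdihdidihdi

φ(dihdihdidihdi) expands symbol-by-symbol to h di di h di di h di h di di h di; joining the 13 pieces gives the next term.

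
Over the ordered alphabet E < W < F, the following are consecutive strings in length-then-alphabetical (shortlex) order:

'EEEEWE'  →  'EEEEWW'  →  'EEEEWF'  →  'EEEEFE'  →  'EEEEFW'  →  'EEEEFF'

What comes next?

Find the rightmost character of EEEEFF below F, bump it to the next letter, and reset everything to its right to E.

EEEWEE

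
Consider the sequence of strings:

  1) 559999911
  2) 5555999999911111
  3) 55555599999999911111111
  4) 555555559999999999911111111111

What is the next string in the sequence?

5555555555999999999999911111111111111

Each string has the form 5^{2n} 9^{2n+3} 1^{3n-1} (n = 1, 2, …).
For the next term, n = 5, so the run lengths are 10, 13, 14.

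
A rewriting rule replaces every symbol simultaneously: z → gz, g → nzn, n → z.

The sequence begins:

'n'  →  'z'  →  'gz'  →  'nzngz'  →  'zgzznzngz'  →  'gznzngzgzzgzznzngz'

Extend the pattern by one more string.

φ(gznzngzgzzgzznzngz) expands symbol-by-symbol to nzn gz z gz z nzn gz nzn gz gz nzn gz gz z gz z nzn gz; joining the 18 pieces gives the next term.

nzngzzgzznzngznzngzgznzngzgzzgzznzngz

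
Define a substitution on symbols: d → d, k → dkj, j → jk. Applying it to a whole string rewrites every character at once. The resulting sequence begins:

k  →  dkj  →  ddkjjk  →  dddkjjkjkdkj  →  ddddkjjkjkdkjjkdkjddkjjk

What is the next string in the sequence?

Rewriting the 24 symbols of ddddkjjkjkdkjjkdkjddkjjk one by one yields d d d d dkj jk jk dkj jk dkj d dkj jk jk dkj d dkj jk d d dkj jk jk dkj; concatenated:

dddddkjjkjkdkjjkdkjddkjjkjkdkjddkjjkdddkjjkjkdkj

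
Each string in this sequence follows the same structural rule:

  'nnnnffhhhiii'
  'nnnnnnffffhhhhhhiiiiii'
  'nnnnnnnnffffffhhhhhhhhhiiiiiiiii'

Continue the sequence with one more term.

nnnnnnnnnnffffffffhhhhhhhhhhhhiiiiiiiiiiii

The n-th term is 2n+2 n's then 2n f's then 3n h's then 3n i's (n = 1, 2, …).
For the next term, n = 4, so the run lengths are 10, 8, 12, 12.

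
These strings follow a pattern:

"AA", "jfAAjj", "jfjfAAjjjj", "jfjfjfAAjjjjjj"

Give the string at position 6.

Each term wraps the previous one in jf on the left and jj on the right.
From jfjfjfAAjjjjjj, 2 further steps: jfjfjfAAjjjjjj → jfjfjfjfAAjjjjjjjj → (answer).

jfjfjfjfjfAAjjjjjjjjjj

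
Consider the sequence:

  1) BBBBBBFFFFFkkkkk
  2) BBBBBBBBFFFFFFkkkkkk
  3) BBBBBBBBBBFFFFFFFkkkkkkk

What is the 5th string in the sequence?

BBBBBBBBBBBBBBFFFFFFFFFkkkkkkkkk

Term n consists of 2n B's, followed by n+2 F's, followed by n+2 k's, where the shown terms are n = 3, 4, 5.
For term 5, n = 7, so the run lengths are 14, 9, 9.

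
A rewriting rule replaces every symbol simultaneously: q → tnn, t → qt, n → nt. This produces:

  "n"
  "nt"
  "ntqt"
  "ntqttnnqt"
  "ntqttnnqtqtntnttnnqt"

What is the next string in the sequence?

Replace each of the 20 characters of ntqttnnqtqtntnttnnqt in place — nt qt tnn qt qt nt nt tnn qt tnn qt nt qt nt qt qt nt nt tnn qt — and concatenate.

ntqttnnqtqtntnttnnqttnnqtntqtntqtqtntnttnnqt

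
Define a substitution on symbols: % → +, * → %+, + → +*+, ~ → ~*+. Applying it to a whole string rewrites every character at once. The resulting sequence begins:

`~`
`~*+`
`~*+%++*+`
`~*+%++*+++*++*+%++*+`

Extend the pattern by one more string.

Rewriting the 20 symbols of ~*+%++*+++*++*+%++*+ one by one yields ~*+ %+ +*+ + +*+ +*+ %+ +*+ +*+ +*+ %+ +*+ +*+ %+ +*+ + +*+ +*+ %+ +*+; concatenated:

~*+%++*+++*++*+%++*++*++*+%++*++*+%++*+++*++*+%++*+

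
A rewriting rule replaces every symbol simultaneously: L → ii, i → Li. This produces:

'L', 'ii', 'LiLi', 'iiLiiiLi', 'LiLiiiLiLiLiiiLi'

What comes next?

Applying the rule to each of the 16 symbols of LiLiiiLiLiLiiiLi gives the pieces ii Li ii Li Li Li ii Li ii Li ii Li Li Li ii Li, which concatenate to the answer.

iiLiiiLiLiLiiiLiiiLiiiLiLiLiiiLi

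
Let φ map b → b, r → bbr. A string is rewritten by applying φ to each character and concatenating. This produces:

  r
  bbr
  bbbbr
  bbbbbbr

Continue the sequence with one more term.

Expanding bbbbbbr: b→b, b→b, b→b, b→b, b→b, b→b, r→bbr. Concatenated: b b b b b b bbr.

bbbbbbbbr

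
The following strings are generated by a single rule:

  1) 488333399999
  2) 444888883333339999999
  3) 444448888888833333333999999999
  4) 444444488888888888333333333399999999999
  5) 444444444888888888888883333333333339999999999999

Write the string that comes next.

Each string has the form 4^{2n-1} 8^{3n-1} 3^{2n+2} 9^{2n+3} (n = 1, 2, …).
At n = 6 the blocks have lengths 11, 17, 14, 15.

444444444448888888888888888833333333333333999999999999999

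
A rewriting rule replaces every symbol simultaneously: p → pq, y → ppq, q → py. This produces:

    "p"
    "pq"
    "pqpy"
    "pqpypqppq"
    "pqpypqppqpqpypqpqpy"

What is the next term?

pqpypqppqpqpypqpqpypqpypqppqpqpypqpypqppq

φ(pqpypqppqpqpypqpqpy) expands symbol-by-symbol to pq py pq ppq pq py pq pq py pq py pq ppq pq py pq py pq ppq; joining the 19 pieces gives the next term.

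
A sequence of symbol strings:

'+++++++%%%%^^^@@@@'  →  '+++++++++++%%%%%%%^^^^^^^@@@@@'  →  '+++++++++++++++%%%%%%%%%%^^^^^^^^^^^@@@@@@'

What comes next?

Each string has the form +^{4n+3} %^{3n+1} ^^{4n-1} @^{n+3} (n = 1, 2, …).
At n = 4 the blocks have lengths 19, 13, 15, 7.

+++++++++++++++++++%%%%%%%%%%%%%^^^^^^^^^^^^^^^@@@@@@@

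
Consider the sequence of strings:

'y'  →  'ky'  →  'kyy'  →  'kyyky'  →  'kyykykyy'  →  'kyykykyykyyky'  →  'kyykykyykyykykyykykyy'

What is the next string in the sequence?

kyykykyykyykykyykykyykyykykyykyyky

Each term (from the third on) is the previous term followed by the one before it: term 3 = ky·y = kyy.
Continuing: kyykykyykyykykyykykyy · kyykykyykyyky gives term 8.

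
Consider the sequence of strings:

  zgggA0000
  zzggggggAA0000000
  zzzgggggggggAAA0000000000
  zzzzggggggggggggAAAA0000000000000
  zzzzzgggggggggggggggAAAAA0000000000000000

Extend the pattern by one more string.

zzzzzzggggggggggggggggggAAAAAA0000000000000000000

Each string has the form z^{n} g^{3n} A^{n} 0^{3n+1} (n = 1, 2, …).
For the next term, n = 6, so the run lengths are 6, 18, 6, 19.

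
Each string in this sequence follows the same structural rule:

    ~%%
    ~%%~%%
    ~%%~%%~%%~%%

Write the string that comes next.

~%%~%%~%%~%%~%%~%%~%%~%%

Each string is two copies of the previous one concatenated.
One more doubling of ~%%~%%~%%~%% gives the answer.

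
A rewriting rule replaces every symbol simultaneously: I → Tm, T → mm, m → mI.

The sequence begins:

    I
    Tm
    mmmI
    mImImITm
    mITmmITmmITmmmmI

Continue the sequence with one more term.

Replace each of the 16 characters of mITmmITmmITmmmmI in place — mI Tm mm mI mI Tm mm mI mI Tm mm mI mI mI mI Tm — and concatenate.

mITmmmmImITmmmmImITmmmmImImImITm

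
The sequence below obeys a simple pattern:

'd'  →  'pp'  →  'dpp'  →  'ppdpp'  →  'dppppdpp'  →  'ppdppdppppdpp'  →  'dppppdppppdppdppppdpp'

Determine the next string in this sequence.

ppdppdppppdppdppppdppppdppdppppdpp

Each term (from the third on) is the two preceding terms concatenated in order: term 3 = d·pp = dpp.
The next term joins ppdppdppppdpp and dppppdppppdppdppppdpp.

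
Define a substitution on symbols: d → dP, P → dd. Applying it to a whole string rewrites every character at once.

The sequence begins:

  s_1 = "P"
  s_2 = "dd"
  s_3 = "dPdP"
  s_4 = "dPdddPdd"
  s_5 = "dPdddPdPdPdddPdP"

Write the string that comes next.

Rewriting the 16 symbols of dPdddPdPdPdddPdP one by one yields dP dd dP dP dP dd dP dd dP dd dP dP dP dd dP dd; concatenated:

dPdddPdPdPdddPdddPdddPdPdPdddPdd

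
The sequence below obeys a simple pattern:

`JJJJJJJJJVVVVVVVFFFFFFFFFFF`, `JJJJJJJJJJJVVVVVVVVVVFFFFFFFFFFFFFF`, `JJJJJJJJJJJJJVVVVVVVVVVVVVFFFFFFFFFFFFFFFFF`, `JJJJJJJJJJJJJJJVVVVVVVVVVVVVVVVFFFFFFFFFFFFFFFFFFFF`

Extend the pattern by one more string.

JJJJJJJJJJJJJJJJJVVVVVVVVVVVVVVVVVVVFFFFFFFFFFFFFFFFFFFFFFF

Reading off run lengths: J runs 9, 11, 13, 15; V runs 7, 10, 13, 16; F runs 11, 14, 17, 20 — each is linear in n, where the shown terms are n = 3, 4, 5, 6.
Setting n = 7 gives 17, 19, 23 characters in each block.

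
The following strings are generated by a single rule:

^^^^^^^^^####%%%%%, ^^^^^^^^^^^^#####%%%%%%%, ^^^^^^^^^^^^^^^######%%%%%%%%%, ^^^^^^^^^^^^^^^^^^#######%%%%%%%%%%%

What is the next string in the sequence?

Each string has the form ^^{3n} #^{n+1} %^{2n-1}, where the shown terms are n = 3, 4, 5, 6.
Setting n = 7 gives 21, 8, 13 characters in each block.

^^^^^^^^^^^^^^^^^^^^^########%%%%%%%%%%%%%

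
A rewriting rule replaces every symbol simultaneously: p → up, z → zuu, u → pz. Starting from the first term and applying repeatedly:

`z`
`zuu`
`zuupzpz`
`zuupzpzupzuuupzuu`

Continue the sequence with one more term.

zuupzpzupzuuupzuupzupzuupzpzpzupzuupzpz

φ(zuupzpzupzuuupzuu) expands symbol-by-symbol to zuu pz pz up zuu up zuu pz up zuu pz pz pz up zuu pz pz; joining the 17 pieces gives the next term.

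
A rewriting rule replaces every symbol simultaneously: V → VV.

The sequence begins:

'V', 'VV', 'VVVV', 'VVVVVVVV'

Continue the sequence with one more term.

VVVVVVVVVVVVVVVV

Apply φ to VVVVVVVV symbol by symbol: V→VV, V→VV, V→VV, V→VV, V→VV, V→VV, V→VV, V→VV; joined: VV VV VV VV VV VV VV VV.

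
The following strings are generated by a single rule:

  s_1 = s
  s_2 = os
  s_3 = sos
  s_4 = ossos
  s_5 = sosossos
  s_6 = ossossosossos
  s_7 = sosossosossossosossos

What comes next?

From term 3 onward, concatenate the second-to-last term with the last: s·os = sos, os·sos = ossos, …
So term 8 is ossossosossos·sosossosossossosossos.

ossossosossossosossosossossosossos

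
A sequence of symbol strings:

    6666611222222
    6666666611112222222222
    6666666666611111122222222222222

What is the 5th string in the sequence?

Term n consists of 3n+2 6's, followed by 2n 1's, followed by 4n+2 2's (n = 1, 2, …).
Setting n = 5 gives 17, 10, 22 characters in each block.

6666666666666666611111111112222222222222222222222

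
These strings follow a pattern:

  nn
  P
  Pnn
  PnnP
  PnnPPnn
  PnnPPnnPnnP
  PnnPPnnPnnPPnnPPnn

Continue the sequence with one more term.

PnnPPnnPnnPPnnPPnnPnnPPnnPnnP

Each term (from the third on) is the previous term followed by the one before it: term 3 = P·nn = Pnn.
So term 8 is PnnPPnnPnnPPnnPPnn·PnnPPnnPnnP.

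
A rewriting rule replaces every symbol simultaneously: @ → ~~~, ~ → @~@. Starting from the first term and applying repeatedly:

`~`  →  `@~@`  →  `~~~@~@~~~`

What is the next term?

Rewriting each symbol of ~~~@~@~~~: ~→@~@, ~→@~@, ~→@~@, @→~~~, ~→@~@, @→~~~, ~→@~@, ~→@~@, ~→@~@, which concatenates to @~@ @~@ @~@ ~~~ @~@ ~~~ @~@ @~@ @~@.

@~@@~@@~@~~~@~@~~~@~@@~@@~@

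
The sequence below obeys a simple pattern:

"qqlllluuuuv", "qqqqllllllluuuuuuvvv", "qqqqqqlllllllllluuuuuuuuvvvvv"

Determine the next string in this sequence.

Each string has the form q^{2n} l^{3n+1} u^{2n+2} v^{2n-1} (n = 1, 2, …).
Setting n = 4 gives 8, 13, 10, 7 characters in each block.

qqqqqqqqllllllllllllluuuuuuuuuuvvvvvvv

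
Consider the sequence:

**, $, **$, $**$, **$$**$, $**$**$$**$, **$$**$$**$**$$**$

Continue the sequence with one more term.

Each term (from the third on) is the two preceding terms concatenated in order: term 3 = **·$ = **$.
Continuing: $**$**$$**$ · **$$**$$**$**$$**$ gives term 8.

$**$**$$**$**$$**$$**$**$$**$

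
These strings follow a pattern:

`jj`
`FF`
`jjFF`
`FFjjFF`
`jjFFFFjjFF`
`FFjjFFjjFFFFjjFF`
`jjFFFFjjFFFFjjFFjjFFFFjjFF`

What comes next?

Each term (from the third on) is the two preceding terms concatenated in order: term 3 = jj·FF = jjFF.
So term 8 is FFjjFFjjFFFFjjFF·jjFFFFjjFFFFjjFFjjFFFFjjFF.

FFjjFFjjFFFFjjFFjjFFFFjjFFFFjjFFjjFFFFjjFF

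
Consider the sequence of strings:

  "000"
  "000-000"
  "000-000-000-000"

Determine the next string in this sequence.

000-000-000-000-000-000-000-000

Every step duplicates the string with '-' between the halves.
So the next term is two copies of 000-000-000-000 with '-' between the halves.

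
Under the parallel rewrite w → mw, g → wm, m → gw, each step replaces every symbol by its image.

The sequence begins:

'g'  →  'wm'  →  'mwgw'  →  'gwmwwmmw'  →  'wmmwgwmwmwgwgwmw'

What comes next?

φ(wmmwgwmwmwgwgwmw) expands symbol-by-symbol to mw gw gw mw wm mw gw mw gw mw wm mw wm mw gw mw; joining the 16 pieces gives the next term.

mwgwgwmwwmmwgwmwgwmwwmmwwmmwgwmw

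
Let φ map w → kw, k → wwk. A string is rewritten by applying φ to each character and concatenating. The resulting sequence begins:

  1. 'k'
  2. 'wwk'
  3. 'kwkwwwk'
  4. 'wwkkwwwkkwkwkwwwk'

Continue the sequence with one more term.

kwkwwwkwwkkwkwkwwwkwwkkwwwkkwwwkkwkwkwwwk

φ(wwkkwwwkkwkwkwwwk) expands symbol-by-symbol to kw kw wwk wwk kw kw kw wwk wwk kw wwk kw wwk kw kw kw wwk; joining the 17 pieces gives the next term.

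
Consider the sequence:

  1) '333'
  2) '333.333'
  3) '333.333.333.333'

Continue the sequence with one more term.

Every step duplicates the string with '.' between the halves.
One more doubling of 333.333.333.333 gives the answer.

333.333.333.333.333.333.333.333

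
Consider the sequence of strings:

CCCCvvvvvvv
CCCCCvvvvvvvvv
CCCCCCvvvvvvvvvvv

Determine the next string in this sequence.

CCCCCCCvvvvvvvvvvvvv

Term n consists of n+1 C's, followed by 2n+1 v's, where the shown terms are n = 3, 4, 5.
For the next term, n = 6, so the run lengths are 7, 13.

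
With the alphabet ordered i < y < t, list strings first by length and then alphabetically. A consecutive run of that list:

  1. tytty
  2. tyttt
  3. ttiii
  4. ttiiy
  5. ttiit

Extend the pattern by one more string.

Find the rightmost character of ttiit below t, bump it to the next letter, and reset everything to its right to i.

ttiyi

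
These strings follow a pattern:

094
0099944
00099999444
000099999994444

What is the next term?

0000099999999944444

The n-th term is n 0's then 2n-1 9's then n 4's (n = 1, 2, …).
For the next term, n = 5, so the run lengths are 5, 9, 5.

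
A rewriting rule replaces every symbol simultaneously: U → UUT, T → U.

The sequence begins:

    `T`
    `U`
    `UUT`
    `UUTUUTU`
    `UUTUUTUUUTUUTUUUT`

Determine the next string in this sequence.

UUTUUTUUUTUUTUUUTUUTUUTUUUTUUTUUUTUUTUUTU

φ(UUTUUTUUUTUUTUUUT) expands symbol-by-symbol to UUT UUT U UUT UUT U UUT UUT UUT U UUT UUT U UUT UUT UUT U; joining the 17 pieces gives the next term.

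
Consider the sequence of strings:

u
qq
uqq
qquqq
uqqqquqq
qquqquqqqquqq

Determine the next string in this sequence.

uqqqquqqqquqquqqqquqq

Each term (from the third on) is the two preceding terms concatenated in order: term 3 = u·qq = uqq.
So term 7 is uqqqquqq·qquqquqqqquqq.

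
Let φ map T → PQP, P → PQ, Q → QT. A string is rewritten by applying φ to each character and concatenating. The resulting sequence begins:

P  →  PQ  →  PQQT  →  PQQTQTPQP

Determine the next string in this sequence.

Rewriting each symbol of PQQTQTPQP: P→PQ, Q→QT, Q→QT, T→PQP, Q→QT, T→PQP, P→PQ, Q→QT, P→PQ, which concatenates to PQ QT QT PQP QT PQP PQ QT PQ.

PQQTQTPQPQTPQPPQQTPQ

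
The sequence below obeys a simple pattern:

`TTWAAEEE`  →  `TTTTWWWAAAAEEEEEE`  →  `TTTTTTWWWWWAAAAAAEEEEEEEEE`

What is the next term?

TTTTTTTTWWWWWWWAAAAAAAAEEEEEEEEEEEE

Term n consists of 2n T's, followed by 2n-1 W's, followed by 2n A's, followed by 3n E's (n = 1, 2, …).
At n = 4 the blocks have lengths 8, 7, 8, 12.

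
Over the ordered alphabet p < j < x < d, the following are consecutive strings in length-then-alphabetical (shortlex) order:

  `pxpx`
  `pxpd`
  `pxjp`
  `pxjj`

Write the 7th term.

Stepping forward 3 times from pxjj: pxjj → pxjx → pxjd, then the target.

pxxp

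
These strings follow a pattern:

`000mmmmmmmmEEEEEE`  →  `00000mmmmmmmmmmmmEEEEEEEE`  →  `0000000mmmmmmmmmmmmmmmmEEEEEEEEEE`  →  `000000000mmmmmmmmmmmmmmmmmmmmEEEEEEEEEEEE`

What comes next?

00000000000mmmmmmmmmmmmmmmmmmmmmmmmEEEEEEEEEEEEEE

The n-th term is 2n-1 0's then 4n m's then 2n+2 E's, where the shown terms are n = 2, 3, 4, 5.
At n = 6 the blocks have lengths 11, 24, 14.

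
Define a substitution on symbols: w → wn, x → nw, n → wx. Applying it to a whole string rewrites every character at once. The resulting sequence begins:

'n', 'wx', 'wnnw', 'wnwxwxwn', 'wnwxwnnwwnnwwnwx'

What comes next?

Replace each of the 16 characters of wnwxwnnwwnnwwnwx in place — wn wx wn nw wn wx wx wn wn wx wx wn wn wx wn nw — and concatenate.

wnwxwnnwwnwxwxwnwnwxwxwnwnwxwnnw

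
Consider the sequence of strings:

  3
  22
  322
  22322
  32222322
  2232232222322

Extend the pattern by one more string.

322223222232232222322

This is a Fibonacci-style word recurrence s(k) = s(k−2)·s(k−1): e.g. 3·22 = 322.
The next term joins 32222322 and 2232232222322.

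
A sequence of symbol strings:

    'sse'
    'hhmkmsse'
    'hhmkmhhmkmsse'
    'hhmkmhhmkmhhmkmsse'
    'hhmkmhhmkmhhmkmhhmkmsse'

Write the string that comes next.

hhmkmhhmkmhhmkmhhmkmhhmkmsse

Each term is the previous one with hhmkm prepended.
One more step from hhmkmhhmkmhhmkmhhmkmsse gives the answer.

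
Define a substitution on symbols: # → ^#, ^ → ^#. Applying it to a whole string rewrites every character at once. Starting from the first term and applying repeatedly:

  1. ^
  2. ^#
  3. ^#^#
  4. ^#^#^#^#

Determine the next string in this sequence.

Expanding ^#^#^#^#: ^→^#, #→^#, ^→^#, #→^#, ^→^#, #→^#, ^→^#, #→^#. Concatenated: ^# ^# ^# ^# ^# ^# ^# ^#.

^#^#^#^#^#^#^#^#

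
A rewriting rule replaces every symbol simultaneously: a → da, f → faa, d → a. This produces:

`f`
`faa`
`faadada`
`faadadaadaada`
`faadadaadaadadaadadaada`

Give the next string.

φ(faadadaadaadadaadadaada) expands symbol-by-symbol to faa da da a da a da da a da da a da a da da a da a da da a da; joining the 23 pieces gives the next term.

faadadaadaadadaadadaadaadadaadaadadaada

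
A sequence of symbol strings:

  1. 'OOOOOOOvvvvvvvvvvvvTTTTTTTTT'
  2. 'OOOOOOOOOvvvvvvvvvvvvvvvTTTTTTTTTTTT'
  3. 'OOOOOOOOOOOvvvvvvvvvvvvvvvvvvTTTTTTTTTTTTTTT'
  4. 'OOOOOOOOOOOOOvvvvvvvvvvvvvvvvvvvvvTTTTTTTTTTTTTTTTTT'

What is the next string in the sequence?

Term n consists of 2n+1 O's, followed by 3n+3 v's, followed by 3n T's, where the shown terms are n = 3, 4, 5, 6.
For the next term, n = 7, so the run lengths are 15, 24, 21.

OOOOOOOOOOOOOOOvvvvvvvvvvvvvvvvvvvvvvvvTTTTTTTTTTTTTTTTTTTTT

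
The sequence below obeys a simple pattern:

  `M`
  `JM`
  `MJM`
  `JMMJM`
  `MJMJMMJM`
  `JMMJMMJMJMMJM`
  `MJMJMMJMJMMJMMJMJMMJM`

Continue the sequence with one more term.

This is a Fibonacci-style word recurrence s(k) = s(k−2)·s(k−1): e.g. M·JM = MJM.
Continuing: JMMJMMJMJMMJM · MJMJMMJMJMMJMMJMJMMJM gives term 8.

JMMJMMJMJMMJMMJMJMMJMJMMJMMJMJMMJM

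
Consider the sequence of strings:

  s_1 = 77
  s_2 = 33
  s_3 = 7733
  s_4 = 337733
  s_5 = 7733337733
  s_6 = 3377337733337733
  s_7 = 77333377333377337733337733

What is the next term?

337733773333773377333377333377337733337733

Each term (from the third on) is the two preceding terms concatenated in order: term 3 = 77·33 = 7733.
The next term joins 3377337733337733 and 77333377333377337733337733.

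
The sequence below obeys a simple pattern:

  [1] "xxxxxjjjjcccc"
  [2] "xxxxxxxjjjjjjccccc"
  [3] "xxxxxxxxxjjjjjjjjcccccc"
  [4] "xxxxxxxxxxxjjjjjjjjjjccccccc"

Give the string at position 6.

xxxxxxxxxxxxxxxjjjjjjjjjjjjjjccccccccc

Reading off run lengths: x runs 5, 7, 9, 11; j runs 4, 6, 8, 10; c runs 4, 5, 6, 7 — each is linear in n (n = 1, 2, …).
At n = 6 the blocks have lengths 15, 14, 9.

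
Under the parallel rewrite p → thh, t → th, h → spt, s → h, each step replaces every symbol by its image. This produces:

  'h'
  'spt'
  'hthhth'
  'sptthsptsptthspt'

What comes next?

Rewriting the 16 symbols of sptthsptsptthspt one by one yields h thh th th spt h thh th h thh th th spt h thh th; concatenated:

hthhththspththhthhthhththspththhth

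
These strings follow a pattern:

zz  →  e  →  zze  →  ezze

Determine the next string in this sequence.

zzeezze

From term 3 onward, concatenate the second-to-last term with the last: zz·e = zze, e·zze = ezze, …
So term 5 is zze·ezze.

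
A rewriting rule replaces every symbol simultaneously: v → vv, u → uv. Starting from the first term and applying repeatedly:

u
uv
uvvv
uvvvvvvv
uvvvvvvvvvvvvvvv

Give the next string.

uvvvvvvvvvvvvvvvvvvvvvvvvvvvvvvv

Applying the rule to each of the 16 symbols of uvvvvvvvvvvvvvvv gives the pieces uv vv vv vv vv vv vv vv vv vv vv vv vv vv vv vv, which concatenate to the answer.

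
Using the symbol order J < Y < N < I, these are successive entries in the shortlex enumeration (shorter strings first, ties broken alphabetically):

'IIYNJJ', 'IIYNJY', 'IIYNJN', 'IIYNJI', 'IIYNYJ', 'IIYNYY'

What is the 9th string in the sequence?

Continuing the enumeration 3 steps past IIYNYY: IIYNYY → IIYNYN → IIYNYI → (answer).

IIYNNJ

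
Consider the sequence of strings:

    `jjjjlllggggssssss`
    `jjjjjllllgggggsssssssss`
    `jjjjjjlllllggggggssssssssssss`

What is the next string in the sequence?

jjjjjjjllllllgggggggsssssssssssssss

Each string has the form j^{n+2} l^{n+1} g^{n+2} s^{3n}, where the shown terms are n = 2, 3, 4.
At n = 5 the blocks have lengths 7, 6, 7, 15.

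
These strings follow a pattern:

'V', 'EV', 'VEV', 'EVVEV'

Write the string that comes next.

VEVEVVEV

Each term (from the third on) is the two preceding terms concatenated in order: term 3 = V·EV = VEV.
Continuing: VEV · EVVEV gives term 5.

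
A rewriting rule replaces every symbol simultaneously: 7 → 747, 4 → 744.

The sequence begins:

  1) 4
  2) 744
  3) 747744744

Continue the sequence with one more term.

747744747747744744747744744

Rewriting each symbol of 747744744: 7→747, 4→744, 7→747, 7→747, 4→744, 4→744, 7→747, 4→744, 4→744, which concatenates to 747 744 747 747 744 744 747 744 744.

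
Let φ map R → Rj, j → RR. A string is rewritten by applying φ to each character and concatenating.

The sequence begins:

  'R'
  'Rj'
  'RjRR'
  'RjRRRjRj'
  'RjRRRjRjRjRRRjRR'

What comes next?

RjRRRjRjRjRRRjRRRjRRRjRjRjRRRjRj

Replace each of the 16 characters of RjRRRjRjRjRRRjRR in place — Rj RR Rj Rj Rj RR Rj RR Rj RR Rj Rj Rj RR Rj Rj — and concatenate.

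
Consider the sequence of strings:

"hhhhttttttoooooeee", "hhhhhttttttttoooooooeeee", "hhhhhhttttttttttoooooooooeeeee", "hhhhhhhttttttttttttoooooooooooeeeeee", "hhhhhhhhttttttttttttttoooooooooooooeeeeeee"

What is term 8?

Reading off run lengths: h runs 4, 5, 6, 7, 8; t runs 6, 8, 10, 12, 14; o runs 5, 7, 9, 11, 13; e runs 3, 4, 5, 6, 7 — each is linear in n, where the shown terms are n = 3, 4, 5, 6, 7.
At n = 10 the blocks have lengths 11, 20, 19, 10.

hhhhhhhhhhhttttttttttttttttttttoooooooooooooooooooeeeeeeeeee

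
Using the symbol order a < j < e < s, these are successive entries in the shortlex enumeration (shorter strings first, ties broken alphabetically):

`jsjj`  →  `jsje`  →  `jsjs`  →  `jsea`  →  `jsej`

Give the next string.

jsee

Treat jsej as a base-4 numeral over the given alphabet and add one, carrying through any trailing s's.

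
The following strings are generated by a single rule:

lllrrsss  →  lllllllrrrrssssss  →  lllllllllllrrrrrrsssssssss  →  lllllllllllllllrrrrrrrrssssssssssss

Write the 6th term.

lllllllllllllllllllllllrrrrrrrrrrrrssssssssssssssssss

The n-th term is 4n-1 l's then 2n r's then 3n s's (n = 1, 2, …).
At n = 6 the blocks have lengths 23, 12, 18.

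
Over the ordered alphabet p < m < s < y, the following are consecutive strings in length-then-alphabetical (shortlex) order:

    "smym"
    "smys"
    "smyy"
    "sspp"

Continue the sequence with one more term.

sspm

The successor of sspp increments the rightmost position that isn't already y and resets every position after it to p.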